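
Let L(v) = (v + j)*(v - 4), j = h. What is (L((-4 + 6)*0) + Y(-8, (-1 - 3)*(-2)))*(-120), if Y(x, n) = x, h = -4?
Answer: -960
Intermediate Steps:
j = -4
L(v) = (-4 + v)² (L(v) = (v - 4)*(v - 4) = (-4 + v)*(-4 + v) = (-4 + v)²)
(L((-4 + 6)*0) + Y(-8, (-1 - 3)*(-2)))*(-120) = ((16 + ((-4 + 6)*0)² - 8*(-4 + 6)*0) - 8)*(-120) = ((16 + (2*0)² - 16*0) - 8)*(-120) = ((16 + 0² - 8*0) - 8)*(-120) = ((16 + 0 + 0) - 8)*(-120) = (16 - 8)*(-120) = 8*(-120) = -960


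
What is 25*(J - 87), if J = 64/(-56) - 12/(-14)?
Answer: -15275/7 ≈ -2182.1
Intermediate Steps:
J = -2/7 (J = 64*(-1/56) - 12*(-1/14) = -8/7 + 6/7 = -2/7 ≈ -0.28571)
25*(J - 87) = 25*(-2/7 - 87) = 25*(-611/7) = -15275/7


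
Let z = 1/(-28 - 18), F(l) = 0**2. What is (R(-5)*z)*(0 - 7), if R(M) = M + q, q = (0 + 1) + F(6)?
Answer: -14/23 ≈ -0.60870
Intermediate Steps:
F(l) = 0
z = -1/46 (z = 1/(-46) = -1/46 ≈ -0.021739)
q = 1 (q = (0 + 1) + 0 = 1 + 0 = 1)
R(M) = 1 + M (R(M) = M + 1 = 1 + M)
(R(-5)*z)*(0 - 7) = ((1 - 5)*(-1/46))*(0 - 7) = -4*(-1/46)*(-7) = (2/23)*(-7) = -14/23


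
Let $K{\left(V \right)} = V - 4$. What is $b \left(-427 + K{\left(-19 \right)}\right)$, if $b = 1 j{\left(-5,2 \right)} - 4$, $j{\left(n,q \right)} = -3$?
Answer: $3150$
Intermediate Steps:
$K{\left(V \right)} = -4 + V$ ($K{\left(V \right)} = V - 4 = -4 + V$)
$b = -7$ ($b = 1 \left(-3\right) - 4 = -3 - 4 = -7$)
$b \left(-427 + K{\left(-19 \right)}\right) = - 7 \left(-427 - 23\right) = \left(-7\right) \left(-450\right) = 3150$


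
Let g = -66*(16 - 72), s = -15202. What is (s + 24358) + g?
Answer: 12852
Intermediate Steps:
g = 3696 (g = -66*(-56) = 3696)
(s + 24358) + g = (-15202 + 24358) + 3696 = 9156 + 3696 = 12852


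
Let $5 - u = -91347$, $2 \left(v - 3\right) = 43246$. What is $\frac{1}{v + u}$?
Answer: $\frac{1}{112978} \approx 8.8513 \cdot 10^{-6}$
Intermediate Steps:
$v = 21626$ ($v = 3 + \frac{1}{2} \cdot 43246 = 3 + 21623 = 21626$)
$u = 91352$ ($u = 5 - -91347 = 5 + 91347 = 91352$)
$\frac{1}{v + u} = \frac{1}{21626 + 91352} = \frac{1}{112978}$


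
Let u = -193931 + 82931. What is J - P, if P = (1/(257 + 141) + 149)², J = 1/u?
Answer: -97592471239351/4395711000 ≈ -22202.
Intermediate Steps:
u = -111000
J = -1/111000 (J = 1/(-111000) = -1/111000 ≈ -9.0090e-6)
P = 3516845809/158404 (P = (1/398 + 149)² = (59303/398)² = 3516845809/158404 ≈ 22202.)
J - P = -1/111000 - 1*3516845809/158404 = -1/111000 - 3516845809/158404 = -97592471239351/4395711000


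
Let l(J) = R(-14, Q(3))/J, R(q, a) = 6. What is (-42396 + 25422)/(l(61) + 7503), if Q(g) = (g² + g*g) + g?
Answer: -345138/152563 ≈ -2.2623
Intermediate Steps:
Q(g) = g + 2*g² (Q(g) = (g² + g²) + g = 2*g² + g = g + 2*g²)
l(J) = 6/J
(-42396 + 25422)/(l(61) + 7503) = (-42396 + 25422)/(6/61 + 7503) = -16974/(6*(1/61) + 7503) = -16974/(6/61 + 7503) = -16974/457689/61 = -16974*61/457689 = -345138/152563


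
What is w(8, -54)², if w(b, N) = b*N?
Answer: 186624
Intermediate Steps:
w(b, N) = N*b
w(8, -54)² = (-54*8)² = (-432)² = 186624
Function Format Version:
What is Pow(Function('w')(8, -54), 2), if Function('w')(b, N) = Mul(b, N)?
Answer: 186624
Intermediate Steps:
Function('w')(b, N) = Mul(N, b)
Pow(Function('w')(8, -54), 2) = Pow(Mul(-54, 8), 2) = Pow(-432, 2) = 186624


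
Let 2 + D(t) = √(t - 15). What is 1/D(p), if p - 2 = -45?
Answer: -1/31 - I*√58/62 ≈ -0.032258 - 0.12284*I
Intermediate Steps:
p = -43 (p = 2 - 45 = -43)
D(t) = -2 + √(-15 + t) (D(t) = -2 + √(t - 15) = -2 + √(-15 + t))
1/D(p) = 1/(-2 + √(-15 - 43)) = 1/(-2 + √(-58)) = 1/(-2 + I*√58)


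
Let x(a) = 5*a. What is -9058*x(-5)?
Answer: 226450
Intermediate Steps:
-9058*x(-5) = -45290*(-5) = -9058*(-25) = 226450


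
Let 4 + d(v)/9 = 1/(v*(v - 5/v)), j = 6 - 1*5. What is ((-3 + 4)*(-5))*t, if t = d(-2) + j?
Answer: 220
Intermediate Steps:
j = 1 (j = 6 - 5 = 1)
d(v) = -36 + 9/(v*(v - 5/v)) (d(v) = -36 + 9/((v*(v - 5/v))) = -36 + 9*(1/(v*(v - 5/v))) = -36 + 9/(v*(v - 5/v)))
t = -44 (t = 9*(21 - 4*(-2)²)/(-5 + (-2)²) + 1 = 9*(21 - 4*4)/(-5 + 4) + 1 = 9*(21 - 16)/(-1) + 1 = 9*(-1)*5 + 1 = -45 + 1 = -44)
((-3 + 4)*(-5))*t = ((-3 + 4)*(-5))*(-44) = (1*(-5))*(-44) = -5*(-44) = 220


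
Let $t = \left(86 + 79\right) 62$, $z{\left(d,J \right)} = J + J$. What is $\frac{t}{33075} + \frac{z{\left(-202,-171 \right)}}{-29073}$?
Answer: $\frac{6860632}{21368655} \approx 0.32106$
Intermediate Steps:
$z{\left(d,J \right)} = 2 J$
$t = 10230$ ($t = 165 \cdot 62 = 10230$)
$\frac{t}{33075} + \frac{z{\left(-202,-171 \right)}}{-29073} = \frac{10230}{33075} + \frac{2 \left(-171\right)}{-29073} = 10230 \cdot \frac{1}{33075} - - \frac{114}{9691} = \frac{682}{2205} + \frac{114}{9691} = \frac{6860632}{21368655}$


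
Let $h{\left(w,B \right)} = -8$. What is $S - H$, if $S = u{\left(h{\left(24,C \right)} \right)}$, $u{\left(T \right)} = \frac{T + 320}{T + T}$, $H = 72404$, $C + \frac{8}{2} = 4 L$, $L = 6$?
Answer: $- \frac{144847}{2} \approx -72424.0$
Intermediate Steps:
$C = 20$ ($C = -4 + 4 \cdot 6 = -4 + 24 = 20$)
$u{\left(T \right)} = \frac{320 + T}{2 T}$
$S = - \frac{39}{2}$ ($S = \frac{320 - 8}{2 \left(-8\right)} = \frac{1}{2} \left(- \frac{1}{8}\right) 312 = - \frac{39}{2} \approx -19.5$)
$S - H = - \frac{39}{2} - 72404 = - \frac{144847}{2}$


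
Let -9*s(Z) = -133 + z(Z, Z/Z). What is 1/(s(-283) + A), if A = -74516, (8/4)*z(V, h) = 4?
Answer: -9/670513 ≈ -1.3423e-5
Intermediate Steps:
z(V, h) = 2 (z(V, h) = (1/2)*4 = 2)
s(Z) = 131/9 (s(Z) = -(-133 + 2)/9 = -1/9*(-131) = 131/9)
1/(s(-283) + A) = 1/(131/9 - 74516) = 1/(-670513/9) = -9/670513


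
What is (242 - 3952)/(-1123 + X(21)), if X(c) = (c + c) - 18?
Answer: 530/157 ≈ 3.3758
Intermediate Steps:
X(c) = -18 + 2*c (X(c) = 2*c - 18 = -18 + 2*c)
(242 - 3952)/(-1123 + X(21)) = (242 - 3952)/(-1123 + (-18 + 2*21)) = -3710/(-1123 + (-18 + 42)) = -3710/(-1123 + 24) = -3710/(-1099) = -3710*(-1/1099) = 530/157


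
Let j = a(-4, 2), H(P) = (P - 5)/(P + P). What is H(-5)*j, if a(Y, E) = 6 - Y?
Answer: 10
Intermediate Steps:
H(P) = (-5 + P)/(2*P) (H(P) = (-5 + P)/((2*P)) = (-5 + P)*(1/(2*P)) = (-5 + P)/(2*P))
j = 10 (j = 6 - 1*(-4) = 6 + 4 = 10)
H(-5)*j = ((½)*(-5 - 5)/(-5))*10 = ((½)*(-⅕)*(-10))*10 = 1*10 = 10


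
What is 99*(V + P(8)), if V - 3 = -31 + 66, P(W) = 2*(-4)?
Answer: 2970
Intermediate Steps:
P(W) = -8
V = 38 (V = 3 + (-31 + 66) = 3 + 35 = 38)
99*(V + P(8)) = 99*(38 - 8) = 99*30 = 2970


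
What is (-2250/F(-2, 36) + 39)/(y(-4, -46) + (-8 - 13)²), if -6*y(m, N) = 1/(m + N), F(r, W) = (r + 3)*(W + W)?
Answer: 2325/132301 ≈ 0.017574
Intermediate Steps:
F(r, W) = 2*W*(3 + r) (F(r, W) = (3 + r)*(2*W) = 2*W*(3 + r))
y(m, N) = -1/(6*(N + m)) (y(m, N) = -1/(6*(m + N)) = -1/(6*(N + m)))
(-2250/F(-2, 36) + 39)/(y(-4, -46) + (-8 - 13)²) = (-2250*1/(72*(3 - 2)) + 39)/(-1/(6*(-46) + 6*(-4)) + (-8 - 13)²) = (-2250/(2*36*1) + 39)/(-1/(-276 - 24) + (-21)²) = (-2250/72 + 39)/(-1/(-300) + 441) = (-2250*1/72 + 39)/(-1*(-1/300) + 441) = (-125/4 + 39)/(1/300 + 441) = 31/(4*(132301/300)) = (31/4)*(300/132301) = 2325/132301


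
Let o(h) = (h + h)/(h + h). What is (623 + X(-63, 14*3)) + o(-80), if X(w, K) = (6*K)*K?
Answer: 11208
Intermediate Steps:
X(w, K) = 6*K**2
o(h) = 1 (o(h) = (2*h)/((2*h)) = (2*h)*(1/(2*h)) = 1)
(623 + X(-63, 14*3)) + o(-80) = (623 + 6*(14*3)**2) + 1 = (623 + 6*42**2) + 1 = (623 + 6*1764) + 1 = (623 + 10584) + 1 = 11207 + 1 = 11208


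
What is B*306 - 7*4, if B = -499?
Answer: -152722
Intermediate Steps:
B*306 - 7*4 = -499*306 - 7*4 = -152694 - 28 = -152722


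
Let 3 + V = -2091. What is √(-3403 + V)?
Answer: I*√5497 ≈ 74.142*I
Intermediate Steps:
V = -2094 (V = -3 - 2091 = -2094)
√(-3403 + V) = √(-3403 - 2094) = √(-5497) = I*√5497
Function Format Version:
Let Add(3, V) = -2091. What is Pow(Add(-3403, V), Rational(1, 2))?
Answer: Mul(I, Pow(5497, Rational(1, 2))) ≈ Mul(74.142, I)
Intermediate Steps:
V = -2094 (V = Add(-3, -2091) = -2094)
Pow(Add(-3403, V), Rational(1, 2)) = Pow(Add(-3403, -2094), Rational(1, 2)) = Pow(-5497, Rational(1, 2)) = Mul(I, Pow(5497, Rational(1, 2)))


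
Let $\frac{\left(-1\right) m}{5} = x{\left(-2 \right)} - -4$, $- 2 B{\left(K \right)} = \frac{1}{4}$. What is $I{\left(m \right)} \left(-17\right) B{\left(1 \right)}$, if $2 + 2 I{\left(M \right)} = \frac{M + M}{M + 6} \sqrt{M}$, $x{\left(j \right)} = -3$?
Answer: $- \frac{17}{8} - \frac{85 i \sqrt{5}}{8} \approx -2.125 - 23.758 i$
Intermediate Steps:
$B{\left(K \right)} = - \frac{1}{8}$ ($B{\left(K \right)} = - \frac{1}{2 \cdot 4} = \left(- \frac{1}{2}\right) \frac{1}{4} = - \frac{1}{8}$)
$m = -5$ ($m = - 5 \left(-3 - -4\right) = - 5 \left(-3 + 4\right) = \left(-5\right) 1 = -5$)
$I{\left(M \right)} = -1 + \frac{M^{\frac{3}{2}}}{6 + M}$ ($I{\left(M \right)} = -1 + \frac{\frac{M + M}{M + 6} \sqrt{M}}{2} = -1 + \frac{\frac{2 M}{6 + M} \sqrt{M}}{2} = -1 + \frac{2 M^{\frac{3}{2}} \frac{1}{6 + M}}{2} = -1 + \frac{M^{\frac{3}{2}}}{6 + M}$)
$I{\left(m \right)} \left(-17\right) B{\left(1 \right)} = \frac{-6 + \left(-5\right)^{\frac{3}{2}} - -5}{6 - 5} \left(-17\right) \left(- \frac{1}{8}\right) = \frac{-6 - 5 i \sqrt{5} + 5}{1} \left(-17\right) \left(- \frac{1}{8}\right) = 1 \left(-1 - 5 i \sqrt{5}\right) \left(-17\right) \left(- \frac{1}{8}\right) = \left(-1 - 5 i \sqrt{5}\right) \left(-17\right) \left(- \frac{1}{8}\right) = \left(17 + 85 i \sqrt{5}\right) \left(- \frac{1}{8}\right) = - \frac{17}{8} - \frac{85 i \sqrt{5}}{8}$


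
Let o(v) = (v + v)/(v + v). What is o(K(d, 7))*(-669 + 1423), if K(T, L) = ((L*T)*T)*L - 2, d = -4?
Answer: 754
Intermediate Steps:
K(T, L) = -2 + L²*T² (K(T, L) = (L*T²)*L - 2 = L²*T² - 2 = -2 + L²*T²)
o(v) = 1 (o(v) = (2*v)/((2*v)) = (2*v)*(1/(2*v)) = 1)
o(K(d, 7))*(-669 + 1423) = 1*(-669 + 1423) = 1*754 = 754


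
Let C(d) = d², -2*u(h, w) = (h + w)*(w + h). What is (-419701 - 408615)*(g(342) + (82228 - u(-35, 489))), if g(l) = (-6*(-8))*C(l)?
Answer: -4803866684328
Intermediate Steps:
u(h, w) = -(h + w)²/2 (u(h, w) = -(h + w)*(w + h)/2 = -(h + w)*(h + w)/2 = -(h + w)²/2)
g(l) = 48*l² (g(l) = (-6*(-8))*l² = 48*l²)
(-419701 - 408615)*(g(342) + (82228 - u(-35, 489))) = (-419701 - 408615)*(48*342² + (82228 - (-1)*(-35 + 489)²/2)) = -828316*(48*116964 + (82228 - (-1)*454²/2)) = -828316*(5614272 + (82228 - (-1)*206116/2)) = -828316*(5614272 + (82228 - 1*(-103058))) = -828316*(5614272 + (82228 + 103058)) = -828316*(5614272 + 185286) = -828316*5799558 = -4803866684328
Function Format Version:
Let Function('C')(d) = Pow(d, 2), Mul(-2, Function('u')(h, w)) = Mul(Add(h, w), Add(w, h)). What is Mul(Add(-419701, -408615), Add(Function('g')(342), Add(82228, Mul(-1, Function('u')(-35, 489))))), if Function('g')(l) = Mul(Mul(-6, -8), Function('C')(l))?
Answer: -4803866684328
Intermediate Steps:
Function('u')(h, w) = Mul(Rational(-1, 2), Pow(Add(h, w), 2)) (Function('u')(h, w) = Mul(Rational(-1, 2), Mul(Add(h, w), Add(w, h))) = Mul(Rational(-1, 2), Mul(Add(h, w), Add(h, w))) = Mul(Rational(-1, 2), Pow(Add(h, w), 2)))
Function('g')(l) = Mul(48, Pow(l, 2)) (Function('g')(l) = Mul(Mul(-6, -8), Pow(l, 2)) = Mul(48, Pow(l, 2)))
Mul(Add(-419701, -408615), Add(Function('g')(342), Add(82228, Mul(-1, Function('u')(-35, 489))))) = Mul(Add(-419701, -408615), Add(Mul(48, Pow(342, 2)), Add(82228, Mul(-1, Mul(Rational(-1, 2), Pow(Add(-35, 489), 2)))))) = Mul(-828316, Add(Mul(48, 116964), Add(82228, Mul(-1, Mul(Rational(-1, 2), Pow(454, 2)))))) = Mul(-828316, Add(5614272, Add(82228, Mul(-1, Mul(Rational(-1, 2), 206116))))) = Mul(-828316, Add(5614272, Add(82228, Mul(-1, -103058)))) = Mul(-828316, Add(5614272, Add(82228, 103058))) = Mul(-828316, Add(5614272, 185286)) = Mul(-828316, 5799558) = -4803866684328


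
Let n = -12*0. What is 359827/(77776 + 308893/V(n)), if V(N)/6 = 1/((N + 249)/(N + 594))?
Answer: 1374516/379537 ≈ 3.6216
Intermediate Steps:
n = 0
V(N) = 6*(594 + N)/(249 + N) (V(N) = 6/(((N + 249)/(N + 594))) = 6/(((249 + N)/(594 + N))) = 6*((594 + N)/(249 + N)) = 6*(594 + N)/(249 + N))
359827/(77776 + 308893/V(n)) = 359827/(77776 + 308893/((6*(594 + 0)/(249 + 0)))) = 359827/(77776 + 308893/((6*594/249))) = 359827/(77776 + 308893/((6*(1/249)*594))) = 359827/(77776 + 308893/(1188/83)) = 359827/(77776 + 308893*(83/1188)) = 359827/(77776 + 25638119/1188) = 359827/(118036007/1188) = 359827*(1188/118036007) = 1374516/379537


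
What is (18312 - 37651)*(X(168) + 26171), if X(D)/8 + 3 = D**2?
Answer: -4872248321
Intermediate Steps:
X(D) = -24 + 8*D**2
(18312 - 37651)*(X(168) + 26171) = (18312 - 37651)*((-24 + 8*168**2) + 26171) = -19339*((-24 + 8*28224) + 26171) = -19339*((-24 + 225792) + 26171) = -19339*(225768 + 26171) = -19339*251939 = -4872248321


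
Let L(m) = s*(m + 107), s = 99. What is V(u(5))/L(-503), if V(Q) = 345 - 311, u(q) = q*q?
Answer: -17/19602 ≈ -0.00086726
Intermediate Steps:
L(m) = 10593 + 99*m (L(m) = 99*(m + 107) = 99*(107 + m) = 10593 + 99*m)
u(q) = q²
V(Q) = 34
V(u(5))/L(-503) = 34/(10593 + 99*(-503)) = 34/(10593 - 49797) = 34/(-39204) = 34*(-1/39204) = -17/19602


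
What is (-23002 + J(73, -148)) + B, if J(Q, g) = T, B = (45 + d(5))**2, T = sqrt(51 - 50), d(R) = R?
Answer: -20501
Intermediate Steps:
T = 1 (T = sqrt(1) = 1)
B = 2500 (B = (45 + 5)**2 = 50**2 = 2500)
J(Q, g) = 1
(-23002 + J(73, -148)) + B = (-23002 + 1) + 2500 = -23001 + 2500 = -20501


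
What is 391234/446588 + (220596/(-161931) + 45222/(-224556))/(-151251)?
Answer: 4980935114637377979/5685598902345715199 ≈ 0.87606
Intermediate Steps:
391234/446588 + (220596/(-161931) + 45222/(-224556))/(-151251) = 391234*(1/446588) + (220596*(-1/161931) + 45222*(-1/224556))*(-1/151251) = 195617/223294 + (-73532/53977 - 7537/37426)*(-1/151251) = 195617/223294 - 3158833281/2020143202*(-1/151251) = 195617/223294 + 1052944427/101849559815234 = 4980935114637377979/5685598902345715199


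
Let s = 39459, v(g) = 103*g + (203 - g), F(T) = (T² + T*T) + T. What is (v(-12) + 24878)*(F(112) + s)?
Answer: 1542569763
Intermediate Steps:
F(T) = T + 2*T² (F(T) = (T² + T²) + T = 2*T² + T = T + 2*T²)
v(g) = 203 + 102*g
(v(-12) + 24878)*(F(112) + s) = ((203 + 102*(-12)) + 24878)*(112*(1 + 2*112) + 39459) = ((203 - 1224) + 24878)*(112*(1 + 224) + 39459) = (-1021 + 24878)*(112*225 + 39459) = 23857*(25200 + 39459) = 23857*64659 = 1542569763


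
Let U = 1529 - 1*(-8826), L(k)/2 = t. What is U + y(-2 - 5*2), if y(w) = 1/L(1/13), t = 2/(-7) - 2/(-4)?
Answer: 31072/3 ≈ 10357.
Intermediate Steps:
t = 3/14 (t = 2*(-⅐) - 2*(-¼) = -2/7 + ½ = 3/14 ≈ 0.21429)
L(k) = 3/7 (L(k) = 2*(3/14) = 3/7)
y(w) = 7/3 (y(w) = 1/(3/7) = 7/3)
U = 10355 (U = 1529 + 8826 = 10355)
U + y(-2 - 5*2) = 10355 + 7/3 = 31072/3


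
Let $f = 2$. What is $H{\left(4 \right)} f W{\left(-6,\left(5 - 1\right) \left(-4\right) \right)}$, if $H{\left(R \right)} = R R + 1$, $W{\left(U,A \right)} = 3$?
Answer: $102$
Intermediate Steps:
$H{\left(R \right)} = 1 + R^{2}$ ($H{\left(R \right)} = R^{2} + 1 = 1 + R^{2}$)
$H{\left(4 \right)} f W{\left(-6,\left(5 - 1\right) \left(-4\right) \right)} = \left(1 + 4^{2}\right) 2 \cdot 3 = \left(1 + 16\right) 2 \cdot 3 = 17 \cdot 2 \cdot 3 = 34 \cdot 3 = 102$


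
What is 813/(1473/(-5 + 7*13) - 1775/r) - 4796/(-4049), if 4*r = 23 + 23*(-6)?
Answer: 7259424790/631639951 ≈ 11.493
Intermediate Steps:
r = -115/4 (r = (23 + 23*(-6))/4 = (23 - 138)/4 = (¼)*(-115) = -115/4 ≈ -28.750)
813/(1473/(-5 + 7*13) - 1775/r) - 4796/(-4049) = 813/(1473/(-5 + 7*13) - 1775/(-115/4)) - 4796/(-4049) = 813/(1473/(-5 + 91) - 1775*(-4/115)) - 4796*(-1/4049) = 813/(1473/86 + 1420/23) + 4796/4049 = 813/(155999/1978) + 4796/4049 = 813*(1978/155999) + 4796/4049 = 1608114/155999 + 4796/4049 = 7259424790/631639951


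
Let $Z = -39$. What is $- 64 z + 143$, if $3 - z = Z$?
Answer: $-2545$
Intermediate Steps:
$z = 42$ ($z = 3 - -39 = 3 + 39 = 42$)
$- 64 z + 143 = \left(-64\right) 42 + 143 = -2688 + 143 = -2545$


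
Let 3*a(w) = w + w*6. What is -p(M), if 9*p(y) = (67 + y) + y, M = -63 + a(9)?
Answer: 17/9 ≈ 1.8889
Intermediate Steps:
a(w) = 7*w/3 (a(w) = (w + w*6)/3 = (w + 6*w)/3 = (7*w)/3 = 7*w/3)
M = -42 (M = -63 + (7/3)*9 = -63 + 21 = -42)
p(y) = 67/9 + 2*y/9 (p(y) = ((67 + y) + y)/9 = (67 + 2*y)/9 = 67/9 + 2*y/9)
-p(M) = -(67/9 + (2/9)*(-42)) = -(67/9 - 28/3) = -1*(-17/9) = 17/9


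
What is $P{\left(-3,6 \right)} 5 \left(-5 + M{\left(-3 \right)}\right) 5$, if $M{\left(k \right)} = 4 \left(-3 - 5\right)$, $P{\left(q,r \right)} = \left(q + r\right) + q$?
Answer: $0$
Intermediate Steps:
$P{\left(q,r \right)} = r + 2 q$
$M{\left(k \right)} = -32$ ($M{\left(k \right)} = 4 \left(-3 - 5\right) = 4 \left(-8\right) = -32$)
$P{\left(-3,6 \right)} 5 \left(-5 + M{\left(-3 \right)}\right) 5 = \left(6 + 2 \left(-3\right)\right) 5 \left(-5 - 32\right) 5 = \left(6 - 6\right) 5 \left(-37\right) 5 = 0 \left(-185\right) 5 = 0 \cdot 5 = 0$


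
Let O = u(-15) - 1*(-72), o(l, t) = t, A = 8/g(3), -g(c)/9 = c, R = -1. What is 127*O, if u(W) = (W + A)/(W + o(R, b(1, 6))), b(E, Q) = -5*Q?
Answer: 11162411/1215 ≈ 9187.2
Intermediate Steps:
g(c) = -9*c
A = -8/27 (A = 8/((-9*3)) = 8/(-27) = 8*(-1/27) = -8/27 ≈ -0.29630)
u(W) = (-8/27 + W)/(-30 + W) (u(W) = (W - 8/27)/(W - 5*6) = (-8/27 + W)/(W - 30) = (-8/27 + W)/(-30 + W))
O = 87893/1215 (O = (-8/27 - 15)/(-30 - 15) - 1*(-72) = -413/27/(-45) + 72 = -1/45*(-413/27) + 72 = 413/1215 + 72 = 87893/1215 ≈ 72.340)
127*O = 127*(87893/1215) = 11162411/1215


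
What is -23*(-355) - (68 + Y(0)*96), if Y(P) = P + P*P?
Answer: 8097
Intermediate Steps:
Y(P) = P + P²
-23*(-355) - (68 + Y(0)*96) = -23*(-355) - (68 + (0*(1 + 0))*96) = 8165 - (68 + (0*1)*96) = 8165 - (68 + 0*96) = 8165 - (68 + 0) = 8165 - 1*68 = 8165 - 68 = 8097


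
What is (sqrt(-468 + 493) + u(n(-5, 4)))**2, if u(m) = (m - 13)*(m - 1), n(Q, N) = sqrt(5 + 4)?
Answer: 225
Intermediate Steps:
n(Q, N) = 3 (n(Q, N) = sqrt(9) = 3)
u(m) = (-1 + m)*(-13 + m) (u(m) = (-13 + m)*(-1 + m) = (-1 + m)*(-13 + m))
(sqrt(-468 + 493) + u(n(-5, 4)))**2 = (sqrt(-468 + 493) + (13 + 3**2 - 14*3))**2 = (sqrt(25) + (13 + 9 - 42))**2 = (5 - 20)**2 = (-15)**2 = 225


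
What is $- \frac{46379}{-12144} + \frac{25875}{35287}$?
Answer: $\frac{1950801773}{428525328} \approx 4.5524$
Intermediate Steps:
$- \frac{46379}{-12144} + \frac{25875}{35287} = \left(-46379\right) \left(- \frac{1}{12144}\right) + 25875 \cdot \frac{1}{35287} = \frac{46379}{12144} + \frac{25875}{35287} = \frac{1950801773}{428525328}$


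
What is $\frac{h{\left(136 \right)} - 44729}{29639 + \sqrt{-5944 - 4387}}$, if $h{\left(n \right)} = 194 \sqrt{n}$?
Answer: $- \frac{44729 - 388 \sqrt{34}}{29639 + i \sqrt{10331}} \approx -1.4328 + 0.0049134 i$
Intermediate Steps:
$\frac{h{\left(136 \right)} - 44729}{29639 + \sqrt{-5944 - 4387}} = \frac{194 \sqrt{136} - 44729}{29639 + \sqrt{-5944 - 4387}} = \frac{194 \cdot 2 \sqrt{34} - 44729}{29639 + \sqrt{-10331}} = \frac{388 \sqrt{34} - 44729}{29639 + i \sqrt{10331}} = \frac{-44729 + 388 \sqrt{34}}{29639 + i \sqrt{10331}}$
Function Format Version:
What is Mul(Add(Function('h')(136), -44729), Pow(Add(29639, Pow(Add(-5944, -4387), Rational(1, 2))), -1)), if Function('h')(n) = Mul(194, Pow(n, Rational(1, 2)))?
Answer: Mul(-1, Pow(Add(29639, Mul(I, Pow(10331, Rational(1, 2)))), -1), Add(44729, Mul(-388, Pow(34, Rational(1, 2))))) ≈ Add(-1.4328, Mul(0.0049134, I))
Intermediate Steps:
Mul(Add(Function('h')(136), -44729), Pow(Add(29639, Pow(Add(-5944, -4387), Rational(1, 2))), -1)) = Mul(Add(Mul(194, Pow(136, Rational(1, 2))), -44729), Pow(Add(29639, Pow(Add(-5944, -4387), Rational(1, 2))), -1)) = Mul(Add(Mul(194, Mul(2, Pow(34, Rational(1, 2)))), -44729), Pow(Add(29639, Pow(-10331, Rational(1, 2))), -1)) = Mul(Add(Mul(388, Pow(34, Rational(1, 2))), -44729), Pow(Add(29639, Mul(I, Pow(10331, Rational(1, 2)))), -1)) = Mul(Add(-44729, Mul(388, Pow(34, Rational(1, 2)))), Pow(Add(29639, Mul(I, Pow(10331, Rational(1, 2)))), -1)) = Mul(Pow(Add(29639, Mul(I, Pow(10331, Rational(1, 2)))), -1), Add(-44729, Mul(388, Pow(34, Rational(1, 2)))))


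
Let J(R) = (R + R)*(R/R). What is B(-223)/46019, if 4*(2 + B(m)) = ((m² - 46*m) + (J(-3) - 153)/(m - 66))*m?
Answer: -1933009979/26598982 ≈ -72.672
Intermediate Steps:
J(R) = 2*R (J(R) = (2*R)*1 = 2*R)
B(m) = -2 + m*(m² - 159/(-66 + m) - 46*m)/4 (B(m) = -2 + (((m² - 46*m) + (2*(-3) - 153)/(m - 66))*m)/4 = -2 + (((m² - 46*m) + (-6 - 153)/(-66 + m))*m)/4 = -2 + (((m² - 46*m) - 159/(-66 + m))*m)/4 = -2 + ((m² - 159/(-66 + m) - 46*m)*m)/4 = -2 + (m*(m² - 159/(-66 + m) - 46*m))/4 = -2 + m*(m² - 159/(-66 + m) - 46*m)/4)
B(-223)/46019 = ((528 + (-223)⁴ - 167*(-223) - 112*(-223)³ + 3036*(-223)²)/(4*(-66 - 223)))/46019 = ((¼)*(528 + 2472973441 + 37241 - 112*(-11089567) + 3036*49729)/(-289))*(1/46019) = ((¼)*(-1/289)*(528 + 2472973441 + 37241 + 1242031504 + 150977244))*(1/46019) = ((¼)*(-1/289)*3866019958)*(1/46019) = -1933009979/578*1/46019 = -1933009979/26598982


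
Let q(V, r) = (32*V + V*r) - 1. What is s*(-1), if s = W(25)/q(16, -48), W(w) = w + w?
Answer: 50/257 ≈ 0.19455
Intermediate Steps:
q(V, r) = -1 + 32*V + V*r
W(w) = 2*w
s = -50/257 (s = (2*25)/(-1 + 32*16 + 16*(-48)) = 50/(-1 + 512 - 768) = 50/(-257) = 50*(-1/257) = -50/257 ≈ -0.19455)
s*(-1) = -50/257*(-1) = 50/257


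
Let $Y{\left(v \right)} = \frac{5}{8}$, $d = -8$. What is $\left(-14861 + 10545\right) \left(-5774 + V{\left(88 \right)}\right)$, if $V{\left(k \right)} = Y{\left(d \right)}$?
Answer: $\frac{49835773}{2} \approx 2.4918 \cdot 10^{7}$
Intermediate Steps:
$Y{\left(v \right)} = \frac{5}{8}$ ($Y{\left(v \right)} = 5 \cdot \frac{1}{8} = \frac{5}{8}$)
$V{\left(k \right)} = \frac{5}{8}$
$\left(-14861 + 10545\right) \left(-5774 + V{\left(88 \right)}\right) = \left(-14861 + 10545\right) \left(-5774 + \frac{5}{8}\right) = \left(-4316\right) \left(- \frac{46187}{8}\right) = \frac{49835773}{2}$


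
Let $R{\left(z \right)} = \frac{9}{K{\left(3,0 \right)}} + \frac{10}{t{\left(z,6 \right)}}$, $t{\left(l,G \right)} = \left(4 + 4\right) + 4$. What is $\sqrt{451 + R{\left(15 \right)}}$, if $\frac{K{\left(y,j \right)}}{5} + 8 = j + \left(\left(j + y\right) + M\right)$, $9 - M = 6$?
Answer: $\frac{2 \sqrt{25365}}{15} \approx 21.235$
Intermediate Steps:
$M = 3$ ($M = 9 - 6 = 3$)
$t{\left(l,G \right)} = 12$ ($t{\left(l,G \right)} = 8 + 4 = 12$)
$K{\left(y,j \right)} = -25 + 5 y + 10 j$ ($K{\left(y,j \right)} = -40 + 5 \left(j + \left(\left(j + y\right) + 3\right)\right) = -40 + 5 \left(j + \left(3 + j + y\right)\right) = -40 + 5 \left(3 + y + 2 j\right) = -40 + \left(15 + 5 y + 10 j\right) = -25 + 5 y + 10 j$)
$R{\left(z \right)} = - \frac{1}{15}$ ($R{\left(z \right)} = \frac{9}{-25 + 5 \cdot 3 + 10 \cdot 0} + \frac{10}{12} = \frac{9}{-25 + 15 + 0} + 10 \cdot \frac{1}{12} = \frac{9}{-10} + \frac{5}{6} = 9 \left(- \frac{1}{10}\right) + \frac{5}{6} = - \frac{9}{10} + \frac{5}{6} = - \frac{1}{15}$)
$\sqrt{451 + R{\left(15 \right)}} = \sqrt{451 - \frac{1}{15}} = \sqrt{\frac{6764}{15}} = \frac{2 \sqrt{25365}}{15}$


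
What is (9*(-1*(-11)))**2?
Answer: 9801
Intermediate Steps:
(9*(-1*(-11)))**2 = (9*11)**2 = 99**2 = 9801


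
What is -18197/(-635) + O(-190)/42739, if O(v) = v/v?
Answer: 777722218/27139265 ≈ 28.657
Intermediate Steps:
O(v) = 1
-18197/(-635) + O(-190)/42739 = -18197/(-635) + 1/42739 = -18197*(-1/635) + 1*(1/42739) = 18197/635 + 1/42739 = 777722218/27139265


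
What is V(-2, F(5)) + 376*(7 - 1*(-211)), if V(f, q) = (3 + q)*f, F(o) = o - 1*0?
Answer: 81952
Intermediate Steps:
F(o) = o (F(o) = o + 0 = o)
V(f, q) = f*(3 + q)
V(-2, F(5)) + 376*(7 - 1*(-211)) = -2*(3 + 5) + 376*(7 - 1*(-211)) = -2*8 + 376*(7 + 211) = -16 + 376*218 = -16 + 81968 = 81952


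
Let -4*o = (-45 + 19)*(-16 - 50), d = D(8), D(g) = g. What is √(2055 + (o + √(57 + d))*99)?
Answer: √(-40416 + 99*√65) ≈ 199.04*I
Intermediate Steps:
d = 8
o = -429 (o = -(-45 + 19)*(-16 - 50)/4 = -(-13)*(-66)/2 = -¼*1716 = -429)
√(2055 + (o + √(57 + d))*99) = √(2055 + (-429 + √(57 + 8))*99) = √(2055 + (-429 + √65)*99) = √(2055 + (-42471 + 99*√65)) = √(-40416 + 99*√65)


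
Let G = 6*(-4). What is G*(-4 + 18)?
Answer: -336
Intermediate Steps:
G = -24
G*(-4 + 18) = -24*(-4 + 18) = -24*14 = -336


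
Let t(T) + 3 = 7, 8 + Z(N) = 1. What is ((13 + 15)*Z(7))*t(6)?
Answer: -784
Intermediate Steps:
Z(N) = -7 (Z(N) = -8 + 1 = -7)
t(T) = 4 (t(T) = -3 + 7 = 4)
((13 + 15)*Z(7))*t(6) = ((13 + 15)*(-7))*4 = (28*(-7))*4 = -196*4 = -784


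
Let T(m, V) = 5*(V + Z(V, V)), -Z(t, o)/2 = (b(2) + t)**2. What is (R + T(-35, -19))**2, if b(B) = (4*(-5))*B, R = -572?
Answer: 1258617529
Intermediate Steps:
b(B) = -20*B
Z(t, o) = -2*(-40 + t)**2 (Z(t, o) = -2*(-20*2 + t)**2 = -2*(-40 + t)**2)
T(m, V) = -10*(-40 + V)**2 + 5*V (T(m, V) = 5*(V - 2*(-40 + V)**2) = -10*(-40 + V)**2 + 5*V)
(R + T(-35, -19))**2 = (-572 + (-10*(-40 - 19)**2 + 5*(-19)))**2 = (-572 + (-10*(-59)**2 - 95))**2 = (-572 + (-10*3481 - 95))**2 = (-572 + (-34810 - 95))**2 = (-572 - 34905)**2 = (-35477)**2 = 1258617529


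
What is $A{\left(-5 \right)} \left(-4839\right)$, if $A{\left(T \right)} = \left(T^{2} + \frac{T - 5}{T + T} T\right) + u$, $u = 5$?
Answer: $-120975$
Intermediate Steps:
$A{\left(T \right)} = \frac{5}{2} + T^{2} + \frac{T}{2}$ ($A{\left(T \right)} = \left(T^{2} + \frac{T - 5}{T + T} T\right) + 5 = \left(T^{2} + \frac{-5 + T}{2 T} T\right) + 5 = \left(T^{2} + \left(- \frac{5}{2} + \frac{T}{2}\right)\right) + 5 = \left(- \frac{5}{2} + T^{2} + \frac{T}{2}\right) + 5 = \frac{5}{2} + T^{2} + \frac{T}{2}$)
$A{\left(-5 \right)} \left(-4839\right) = \left(\frac{5}{2} + \left(-5\right)^{2} + \frac{1}{2} \left(-5\right)\right) \left(-4839\right) = \left(\frac{5}{2} + 25 - \frac{5}{2}\right) \left(-4839\right) = 25 \left(-4839\right) = -120975$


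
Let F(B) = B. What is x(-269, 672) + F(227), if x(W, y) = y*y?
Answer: 451811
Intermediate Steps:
x(W, y) = y²
x(-269, 672) + F(227) = 672² + 227 = 451584 + 227 = 451811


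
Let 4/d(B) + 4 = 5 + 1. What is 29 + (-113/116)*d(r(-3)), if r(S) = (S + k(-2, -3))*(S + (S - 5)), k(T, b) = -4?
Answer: 1569/58 ≈ 27.052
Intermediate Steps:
r(S) = (-5 + 2*S)*(-4 + S) (r(S) = (S - 4)*(S + (S - 5)) = (-4 + S)*(S + (-5 + S)) = (-4 + S)*(-5 + 2*S) = (-5 + 2*S)*(-4 + S))
d(B) = 2 (d(B) = 4/(-4 + (5 + 1)) = 4/(-4 + 6) = 4/2 = 4*(½) = 2)
29 + (-113/116)*d(r(-3)) = 29 - 113/116*2 = 29 - 113/58 = 1569/58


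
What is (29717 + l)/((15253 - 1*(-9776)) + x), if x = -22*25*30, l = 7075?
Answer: 12264/2843 ≈ 4.3138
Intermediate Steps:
x = -16500 (x = -550*30 = -16500)
(29717 + l)/((15253 - 1*(-9776)) + x) = (29717 + 7075)/((15253 - 1*(-9776)) - 16500) = 36792/((15253 + 9776) - 16500) = 36792/(25029 - 16500) = 36792/8529 = 36792*(1/8529) = 12264/2843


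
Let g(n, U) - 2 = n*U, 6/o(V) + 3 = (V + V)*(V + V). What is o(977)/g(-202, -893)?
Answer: 3/344370883922 ≈ 8.7115e-12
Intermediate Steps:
o(V) = 6/(-3 + 4*V²) (o(V) = 6/(-3 + (V + V)*(V + V)) = 6/(-3 + (2*V)*(2*V)) = 6/(-3 + 4*V²))
g(n, U) = 2 + U*n (g(n, U) = 2 + n*U = 2 + U*n)
o(977)/g(-202, -893) = (6/(-3 + 4*977²))/(2 - 893*(-202)) = (6/(-3 + 4*954529))/(2 + 180386) = (6/(-3 + 3818116))/180388 = (6/3818113)*(1/180388) = 3/344370883922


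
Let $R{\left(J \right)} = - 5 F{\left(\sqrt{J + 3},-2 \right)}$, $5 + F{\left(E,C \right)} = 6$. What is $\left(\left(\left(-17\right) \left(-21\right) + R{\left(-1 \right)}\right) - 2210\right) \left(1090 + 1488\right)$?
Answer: $-4789924$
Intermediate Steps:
$F{\left(E,C \right)} = 1$ ($F{\left(E,C \right)} = -5 + 6 = 1$)
$R{\left(J \right)} = -5$ ($R{\left(J \right)} = \left(-5\right) 1 = -5$)
$\left(\left(\left(-17\right) \left(-21\right) + R{\left(-1 \right)}\right) - 2210\right) \left(1090 + 1488\right) = \left(\left(\left(-17\right) \left(-21\right) - 5\right) - 2210\right) \left(1090 + 1488\right) = \left(\left(357 - 5\right) - 2210\right) 2578 = \left(352 - 2210\right) 2578 = \left(-1858\right) 2578 = -4789924$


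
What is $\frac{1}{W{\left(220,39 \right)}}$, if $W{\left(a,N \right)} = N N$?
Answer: $\frac{1}{1521} \approx 0.00065746$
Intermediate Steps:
$W{\left(a,N \right)} = N^{2}$
$\frac{1}{W{\left(220,39 \right)}} = \frac{1}{39^{2}} = \frac{1}{1521}$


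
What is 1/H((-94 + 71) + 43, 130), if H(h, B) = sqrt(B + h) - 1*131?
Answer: -131/17011 - 5*sqrt(6)/17011 ≈ -0.0084209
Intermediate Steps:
H(h, B) = -131 + sqrt(B + h) (H(h, B) = sqrt(B + h) - 131 = -131 + sqrt(B + h))
1/H((-94 + 71) + 43, 130) = 1/(-131 + sqrt(130 + ((-94 + 71) + 43))) = 1/(-131 + sqrt(130 + (-23 + 43))) = 1/(-131 + sqrt(130 + 20)) = 1/(-131 + sqrt(150)) = 1/(-131 + 5*sqrt(6))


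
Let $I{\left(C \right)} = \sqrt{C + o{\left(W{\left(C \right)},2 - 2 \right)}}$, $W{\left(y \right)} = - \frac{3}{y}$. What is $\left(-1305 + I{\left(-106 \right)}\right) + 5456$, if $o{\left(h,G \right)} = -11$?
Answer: $4151 + 3 i \sqrt{13} \approx 4151.0 + 10.817 i$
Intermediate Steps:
$I{\left(C \right)} = \sqrt{-11 + C}$ ($I{\left(C \right)} = \sqrt{C - 11} = \sqrt{-11 + C}$)
$\left(-1305 + I{\left(-106 \right)}\right) + 5456 = \left(-1305 + \sqrt{-11 - 106}\right) + 5456 = \left(-1305 + \sqrt{-117}\right) + 5456 = \left(-1305 + 3 i \sqrt{13}\right) + 5456 = 4151 + 3 i \sqrt{13}$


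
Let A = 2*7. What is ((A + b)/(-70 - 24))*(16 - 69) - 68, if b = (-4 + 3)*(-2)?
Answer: -2772/47 ≈ -58.979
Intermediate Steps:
b = 2 (b = -1*(-2) = 2)
A = 14
((A + b)/(-70 - 24))*(16 - 69) - 68 = ((14 + 2)/(-70 - 24))*(16 - 69) - 68 = (16/(-94))*(-53) - 68 = (16*(-1/94))*(-53) - 68 = -8/47*(-53) - 68 = 424/47 - 68 = -2772/47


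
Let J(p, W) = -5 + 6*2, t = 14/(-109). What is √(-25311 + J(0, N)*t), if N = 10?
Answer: I*√300730673/109 ≈ 159.1*I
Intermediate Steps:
t = -14/109 (t = 14*(-1/109) = -14/109 ≈ -0.12844)
J(p, W) = 7 (J(p, W) = -5 + 12 = 7)
√(-25311 + J(0, N)*t) = √(-25311 + 7*(-14/109)) = √(-25311 - 98/109) = √(-2758997/109) = I*√300730673/109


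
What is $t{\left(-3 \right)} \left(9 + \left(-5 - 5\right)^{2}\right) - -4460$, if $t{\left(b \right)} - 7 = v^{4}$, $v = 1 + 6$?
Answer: $266932$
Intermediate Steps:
$v = 7$
$t{\left(b \right)} = 2408$ ($t{\left(b \right)} = 7 + 7^{4} = 7 + 2401 = 2408$)
$t{\left(-3 \right)} \left(9 + \left(-5 - 5\right)^{2}\right) - -4460 = 2408 \left(9 + \left(-5 - 5\right)^{2}\right) - -4460 = 2408 \left(9 + \left(-10\right)^{2}\right) + 4460 = 2408 \left(9 + 100\right) + 4460 = 2408 \cdot 109 + 4460 = 262472 + 4460 = 266932$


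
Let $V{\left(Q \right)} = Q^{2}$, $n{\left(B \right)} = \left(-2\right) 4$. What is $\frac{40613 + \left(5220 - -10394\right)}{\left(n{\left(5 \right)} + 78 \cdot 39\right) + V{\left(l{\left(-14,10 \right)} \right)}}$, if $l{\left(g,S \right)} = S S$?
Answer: $\frac{56227}{13034} \approx 4.3139$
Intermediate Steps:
$n{\left(B \right)} = -8$
$l{\left(g,S \right)} = S^{2}$
$\frac{40613 + \left(5220 - -10394\right)}{\left(n{\left(5 \right)} + 78 \cdot 39\right) + V{\left(l{\left(-14,10 \right)} \right)}} = \frac{40613 + \left(5220 - -10394\right)}{\left(-8 + 78 \cdot 39\right) + \left(10^{2}\right)^{2}} = \frac{40613 + \left(5220 + 10394\right)}{\left(-8 + 3042\right) + 100^{2}} = \frac{40613 + 15614}{3034 + 10000} = \frac{56227}{13034}$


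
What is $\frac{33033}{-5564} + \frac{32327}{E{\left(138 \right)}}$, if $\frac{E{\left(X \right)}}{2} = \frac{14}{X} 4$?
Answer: $\frac{238634667}{5992} \approx 39826.0$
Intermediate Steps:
$E{\left(X \right)} = \frac{112}{X}$ ($E{\left(X \right)} = 2 \frac{14}{X} 4 = 2 \frac{56}{X} = \frac{112}{X}$)
$\frac{33033}{-5564} + \frac{32327}{E{\left(138 \right)}} = \frac{33033}{-5564} + \frac{32327}{112 \cdot \frac{1}{138}} = 33033 \left(- \frac{1}{5564}\right) + \frac{32327}{112 \cdot \frac{1}{138}} = - \frac{2541}{428} + \frac{32327}{\frac{56}{69}} = - \frac{2541}{428} + 32327 \cdot \frac{69}{56} = - \frac{2541}{428} + \frac{2230563}{56} = \frac{238634667}{5992}$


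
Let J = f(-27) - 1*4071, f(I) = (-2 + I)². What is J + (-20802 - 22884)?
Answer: -46916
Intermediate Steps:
J = -3230 (J = (-2 - 27)² - 1*4071 = (-29)² - 4071 = 841 - 4071 = -3230)
J + (-20802 - 22884) = -3230 + (-20802 - 22884) = -3230 - 43686 = -46916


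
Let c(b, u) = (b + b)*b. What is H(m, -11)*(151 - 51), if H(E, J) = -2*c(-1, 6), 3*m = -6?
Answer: -400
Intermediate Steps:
m = -2 (m = (1/3)*(-6) = -2)
c(b, u) = 2*b**2 (c(b, u) = (2*b)*b = 2*b**2)
H(E, J) = -4 (H(E, J) = -4*(-1)**2 = -4)
H(m, -11)*(151 - 51) = -4*(151 - 51) = -4*100 = -400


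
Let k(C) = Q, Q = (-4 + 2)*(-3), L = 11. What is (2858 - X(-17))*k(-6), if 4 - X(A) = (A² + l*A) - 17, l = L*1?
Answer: 17634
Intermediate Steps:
l = 11 (l = 11*1 = 11)
Q = 6 (Q = -2*(-3) = 6)
X(A) = 21 - A² - 11*A (X(A) = 4 - ((A² + 11*A) - 17) = 4 - (-17 + A² + 11*A) = 4 + (17 - A² - 11*A) = 21 - A² - 11*A)
k(C) = 6
(2858 - X(-17))*k(-6) = (2858 - (21 - 1*(-17)² - 11*(-17)))*6 = (2858 - (21 - 1*289 + 187))*6 = (2858 - (21 - 289 + 187))*6 = (2858 - 1*(-81))*6 = (2858 + 81)*6 = 2939*6 = 17634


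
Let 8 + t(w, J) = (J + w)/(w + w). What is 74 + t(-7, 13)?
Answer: 459/7 ≈ 65.571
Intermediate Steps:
t(w, J) = -8 + (J + w)/(2*w) (t(w, J) = -8 + (J + w)/(w + w) = -8 + (J + w)/((2*w)) = -8 + (J + w)*(1/(2*w)) = -8 + (J + w)/(2*w))
74 + t(-7, 13) = 74 + (1/2)*(13 - 15*(-7))/(-7) = 74 + (1/2)*(-1/7)*(13 + 105) = 74 + (1/2)*(-1/7)*118 = 74 - 59/7 = 459/7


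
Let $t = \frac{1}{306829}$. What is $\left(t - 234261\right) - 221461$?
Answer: $- \frac{139828725537}{306829} \approx -4.5572 \cdot 10^{5}$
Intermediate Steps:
$t = \frac{1}{306829} \approx 3.2591 \cdot 10^{-6}$
$\left(t - 234261\right) - 221461 = \left(\frac{1}{306829} - 234261\right) - 221461 = - \frac{71878068368}{306829} - 221461 = - \frac{139828725537}{306829}$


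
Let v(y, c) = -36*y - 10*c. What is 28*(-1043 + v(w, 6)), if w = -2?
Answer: -28868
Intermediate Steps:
28*(-1043 + v(w, 6)) = 28*(-1043 + (-36*(-2) - 10*6)) = 28*(-1043 + (72 - 60)) = 28*(-1043 + 12) = 28*(-1031) = -28868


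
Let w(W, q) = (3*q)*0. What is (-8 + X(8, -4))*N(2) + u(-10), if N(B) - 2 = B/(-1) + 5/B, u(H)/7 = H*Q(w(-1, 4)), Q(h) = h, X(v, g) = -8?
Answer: -40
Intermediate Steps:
w(W, q) = 0
u(H) = 0 (u(H) = 7*(H*0) = 7*0 = 0)
N(B) = 2 - B + 5/B (N(B) = 2 + (B/(-1) + 5/B) = 2 + (B*(-1) + 5/B) = 2 + (-B + 5/B) = 2 - B + 5/B)
(-8 + X(8, -4))*N(2) + u(-10) = (-8 - 8)*(2 - 1*2 + 5/2) + 0 = -16*(2 - 2 + 5*(½)) + 0 = -16*(2 - 2 + 5/2) + 0 = -16*5/2 + 0 = -40 + 0 = -40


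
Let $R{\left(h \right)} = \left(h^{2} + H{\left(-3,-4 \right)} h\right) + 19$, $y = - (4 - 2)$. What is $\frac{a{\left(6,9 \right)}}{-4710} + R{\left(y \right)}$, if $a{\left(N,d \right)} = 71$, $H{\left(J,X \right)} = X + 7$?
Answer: $\frac{79999}{4710} \approx 16.985$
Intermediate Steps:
$H{\left(J,X \right)} = 7 + X$
$y = -2$ ($y = \left(-1\right) 2 = -2$)
$R{\left(h \right)} = 19 + h^{2} + 3 h$ ($R{\left(h \right)} = \left(h^{2} + \left(7 - 4\right) h\right) + 19 = \left(h^{2} + 3 h\right) + 19 = 19 + h^{2} + 3 h$)
$\frac{a{\left(6,9 \right)}}{-4710} + R{\left(y \right)} = \frac{71}{-4710} + \left(19 + \left(-2\right)^{2} + 3 \left(-2\right)\right) = 71 \left(- \frac{1}{4710}\right) + \left(19 + 4 - 6\right) = - \frac{71}{4710} + 17 = \frac{79999}{4710}$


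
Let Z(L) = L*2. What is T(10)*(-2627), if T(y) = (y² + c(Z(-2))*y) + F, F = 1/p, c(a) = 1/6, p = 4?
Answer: -3212821/12 ≈ -2.6774e+5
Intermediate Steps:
Z(L) = 2*L
c(a) = ⅙
F = ¼ (F = 1/4 = ¼ ≈ 0.25000)
T(y) = ¼ + y² + y/6 (T(y) = (y² + y/6) + ¼ = ¼ + y² + y/6)
T(10)*(-2627) = (¼ + 10² + (⅙)*10)*(-2627) = (¼ + 100 + 5/3)*(-2627) = (1223/12)*(-2627) = -3212821/12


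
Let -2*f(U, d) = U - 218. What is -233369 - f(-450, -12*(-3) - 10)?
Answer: -233703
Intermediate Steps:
f(U, d) = 109 - U/2 (f(U, d) = -(U - 218)/2 = -(-218 + U)/2 = 109 - U/2)
-233369 - f(-450, -12*(-3) - 10) = -233369 - (109 - 1/2*(-450)) = -233369 - (109 + 225) = -233369 - 1*334 = -233369 - 334 = -233703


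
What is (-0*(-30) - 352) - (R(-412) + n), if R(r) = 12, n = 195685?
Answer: -196049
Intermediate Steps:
(-0*(-30) - 352) - (R(-412) + n) = (-0*(-30) - 352) - (12 + 195685) = (-100*0 - 352) - 1*195697 = (0 - 352) - 195697 = -352 - 195697 = -196049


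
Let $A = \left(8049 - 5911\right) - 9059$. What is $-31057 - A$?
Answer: $-24136$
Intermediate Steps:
$A = -6921$ ($A = 2138 - 9059 = -6921$)
$-31057 - A = -31057 - -6921 = -31057 + 6921 = -24136$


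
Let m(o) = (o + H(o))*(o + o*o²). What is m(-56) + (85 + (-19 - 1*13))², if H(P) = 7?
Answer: 8610737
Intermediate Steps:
m(o) = (7 + o)*(o + o³) (m(o) = (o + 7)*(o + o*o²) = (7 + o)*(o + o³))
m(-56) + (85 + (-19 - 1*13))² = -56*(7 - 56 + (-56)³ + 7*(-56)²) + (85 + (-19 - 1*13))² = -56*(7 - 56 - 175616 + 7*3136) + (85 + (-19 - 13))² = -56*(7 - 56 - 175616 + 21952) + (85 - 32)² = -56*(-153713) + 53² = 8607928 + 2809 = 8610737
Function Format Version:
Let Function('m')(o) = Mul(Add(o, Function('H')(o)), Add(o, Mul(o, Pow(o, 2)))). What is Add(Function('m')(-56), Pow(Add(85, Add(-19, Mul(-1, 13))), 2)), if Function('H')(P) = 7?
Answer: 8610737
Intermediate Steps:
Function('m')(o) = Mul(Add(7, o), Add(o, Pow(o, 3))) (Function('m')(o) = Mul(Add(o, 7), Add(o, Mul(o, Pow(o, 2)))) = Mul(Add(7, o), Add(o, Pow(o, 3))))
Add(Function('m')(-56), Pow(Add(85, Add(-19, Mul(-1, 13))), 2)) = Add(Mul(-56, Add(7, -56, Pow(-56, 3), Mul(7, Pow(-56, 2)))), Pow(Add(85, Add(-19, Mul(-1, 13))), 2)) = Add(Mul(-56, Add(7, -56, -175616, Mul(7, 3136))), Pow(Add(85, Add(-19, -13)), 2)) = Add(Mul(-56, Add(7, -56, -175616, 21952)), Pow(Add(85, -32), 2)) = Add(Mul(-56, -153713), Pow(53, 2)) = Add(8607928, 2809) = 8610737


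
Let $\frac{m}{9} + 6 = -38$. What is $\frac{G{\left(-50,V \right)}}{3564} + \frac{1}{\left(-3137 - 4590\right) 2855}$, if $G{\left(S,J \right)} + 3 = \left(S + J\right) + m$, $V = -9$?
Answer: $- \frac{5051875747}{39311962470} \approx -0.12851$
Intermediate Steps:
$m = -396$ ($m = -54 + 9 \left(-38\right) = -54 - 342 = -396$)
$G{\left(S,J \right)} = -399 + J + S$ ($G{\left(S,J \right)} = -3 - \left(396 - J - S\right) = -3 + \left(-396 + J + S\right) = -399 + J + S$)
$\frac{G{\left(-50,V \right)}}{3564} + \frac{1}{\left(-3137 - 4590\right) 2855} = \frac{-399 - 9 - 50}{3564} + \frac{1}{\left(-3137 - 4590\right) 2855} = \left(-458\right) \frac{1}{3564} + \frac{1}{-7727} \cdot \frac{1}{2855} = - \frac{229}{1782} - \frac{1}{22060585} = - \frac{5051875747}{39311962470}$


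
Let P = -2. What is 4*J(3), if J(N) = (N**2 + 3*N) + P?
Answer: 64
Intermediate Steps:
J(N) = -2 + N**2 + 3*N (J(N) = (N**2 + 3*N) - 2 = -2 + N**2 + 3*N)
4*J(3) = 4*(-2 + 3**2 + 3*3) = 4*(-2 + 9 + 9) = 4*16 = 64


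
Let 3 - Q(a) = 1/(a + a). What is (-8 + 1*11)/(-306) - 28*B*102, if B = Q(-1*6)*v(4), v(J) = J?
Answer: -3592849/102 ≈ -35224.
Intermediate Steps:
Q(a) = 3 - 1/(2*a) (Q(a) = 3 - 1/(a + a) = 3 - 1/(2*a))
B = 37/3 (B = (3 - 1/(2*((-1*6))))*4 = (3 - ½/(-6))*4 = (3 - ½*(-⅙))*4 = (3 + 1/12)*4 = (37/12)*4 = 37/3 ≈ 12.333)
(-8 + 1*11)/(-306) - 28*B*102 = (-8 + 1*11)/(-306) - 28*37/3*102 = (-8 + 11)*(-1/306) - 1036/3*102 = 3*(-1/306) - 35224 = -1/102 - 35224 = -3592849/102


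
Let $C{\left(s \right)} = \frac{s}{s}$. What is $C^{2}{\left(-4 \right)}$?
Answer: $1$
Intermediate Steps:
$C{\left(s \right)} = 1$
$C^{2}{\left(-4 \right)} = 1^{2} = 1$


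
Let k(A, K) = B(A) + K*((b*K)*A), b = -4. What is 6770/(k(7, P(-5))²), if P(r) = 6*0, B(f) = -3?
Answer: 6770/9 ≈ 752.22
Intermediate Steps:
P(r) = 0
k(A, K) = -3 - 4*A*K² (k(A, K) = -3 + K*((-4*K)*A) = -3 + K*(-4*A*K) = -3 - 4*A*K²)
6770/(k(7, P(-5))²) = 6770/((-3 - 4*7*0²)²) = 6770/((-3 - 4*7*0)²) = 6770/((-3 + 0)²) = 6770/((-3)²) = 6770/9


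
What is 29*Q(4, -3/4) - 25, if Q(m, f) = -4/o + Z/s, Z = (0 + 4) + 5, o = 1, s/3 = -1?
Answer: -228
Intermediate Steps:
s = -3 (s = 3*(-1) = -3)
Z = 9 (Z = 4 + 5 = 9)
Q(m, f) = -7 (Q(m, f) = -4/1 + 9/(-3) = -4*1 + 9*(-⅓) = -4 - 3 = -7)
29*Q(4, -3/4) - 25 = 29*(-7) - 25 = -203 - 25 = -228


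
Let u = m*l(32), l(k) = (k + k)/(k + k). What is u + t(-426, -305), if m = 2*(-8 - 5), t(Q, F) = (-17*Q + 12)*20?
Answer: 145054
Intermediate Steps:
t(Q, F) = 240 - 340*Q (t(Q, F) = (12 - 17*Q)*20 = 240 - 340*Q)
l(k) = 1 (l(k) = (2*k)/((2*k)) = (2*k)*(1/(2*k)) = 1)
m = -26 (m = 2*(-13) = -26)
u = -26 (u = -26*1 = -26)
u + t(-426, -305) = -26 + (240 - 340*(-426)) = -26 + (240 + 144840) = -26 + 145080 = 145054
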